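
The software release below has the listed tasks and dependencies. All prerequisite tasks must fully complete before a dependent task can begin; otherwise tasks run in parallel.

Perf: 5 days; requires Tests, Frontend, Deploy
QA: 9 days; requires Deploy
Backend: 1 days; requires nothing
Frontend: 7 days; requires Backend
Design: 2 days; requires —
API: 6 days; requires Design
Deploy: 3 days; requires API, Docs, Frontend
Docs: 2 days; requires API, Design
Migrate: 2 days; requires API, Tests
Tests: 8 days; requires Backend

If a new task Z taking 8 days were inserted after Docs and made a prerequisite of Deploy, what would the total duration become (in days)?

30

Originally the job takes 22 days.
With Z inserted, Deploy now waits for max(API, Docs, Frontend, Z).
New critical path: Design→API→Docs→Z→Deploy→QA = 2+6+2+8+3+9 = 30 ⇒ 30 days.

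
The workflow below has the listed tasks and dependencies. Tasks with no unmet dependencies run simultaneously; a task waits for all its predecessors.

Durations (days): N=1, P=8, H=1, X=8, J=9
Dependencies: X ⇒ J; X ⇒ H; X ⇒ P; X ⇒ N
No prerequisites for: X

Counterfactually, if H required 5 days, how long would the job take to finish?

Actual critical path: X→J = 8+9 = 17 ⇒ 17 days.
The longest path through H is only 9 days, so H has float 8.
That remains the longest chain; total 17 days.

17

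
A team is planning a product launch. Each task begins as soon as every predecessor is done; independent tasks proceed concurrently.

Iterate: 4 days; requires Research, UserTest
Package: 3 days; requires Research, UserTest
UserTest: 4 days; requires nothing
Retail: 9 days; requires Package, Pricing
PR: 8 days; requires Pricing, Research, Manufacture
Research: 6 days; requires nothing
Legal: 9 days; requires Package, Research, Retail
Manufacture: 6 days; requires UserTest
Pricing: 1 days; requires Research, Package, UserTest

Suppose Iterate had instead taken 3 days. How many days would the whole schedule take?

28

Actual critical path: Research→Package→Pricing→Retail→Legal = 6+3+1+9+9 = 28 ⇒ 28 days.
Iterate is off the critical path — its longest chain is 10 days, giving 18 of slack.
That remains the longest chain; total 28 days.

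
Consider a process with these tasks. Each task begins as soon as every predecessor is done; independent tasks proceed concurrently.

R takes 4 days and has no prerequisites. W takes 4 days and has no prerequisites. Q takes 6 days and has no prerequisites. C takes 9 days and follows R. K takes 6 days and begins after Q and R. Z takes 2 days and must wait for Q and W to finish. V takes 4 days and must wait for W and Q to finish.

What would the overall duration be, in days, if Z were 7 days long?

13

Critical path before the change: R→C = 4+9 = 13 giving 13 days.
Z is off the critical path — its longest chain is 8 days, giving 5 of slack.
That remains the longest chain; total 13 days.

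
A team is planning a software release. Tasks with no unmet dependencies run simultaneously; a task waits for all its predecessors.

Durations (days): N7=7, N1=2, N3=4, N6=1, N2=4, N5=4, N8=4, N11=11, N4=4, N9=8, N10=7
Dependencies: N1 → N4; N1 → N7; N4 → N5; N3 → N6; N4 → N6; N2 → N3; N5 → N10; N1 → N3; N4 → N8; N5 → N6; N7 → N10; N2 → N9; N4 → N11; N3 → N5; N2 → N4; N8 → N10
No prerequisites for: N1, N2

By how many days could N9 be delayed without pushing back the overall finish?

Critical path: N2→N3→N5→N10 = 4+4+4+7 = 19, so the finish is 19 days.
Longest path through N9: 12 days (earliest finish 12, latest finish 19).
Slack of N9 = 11 − 4 = 7 days.

7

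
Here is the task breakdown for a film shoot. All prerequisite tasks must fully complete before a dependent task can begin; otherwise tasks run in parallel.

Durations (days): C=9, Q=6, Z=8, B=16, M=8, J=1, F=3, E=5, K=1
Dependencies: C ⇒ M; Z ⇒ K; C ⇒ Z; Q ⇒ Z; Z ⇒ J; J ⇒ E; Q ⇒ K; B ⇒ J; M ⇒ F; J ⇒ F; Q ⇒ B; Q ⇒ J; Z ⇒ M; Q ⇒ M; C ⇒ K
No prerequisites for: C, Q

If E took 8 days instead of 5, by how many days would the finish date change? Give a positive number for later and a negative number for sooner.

Actual critical path: Q→B→J→E = 6+16+1+5 = 28 ⇒ 28 days.
E is on the critical path; changing it to 8 makes that path 31 days.
The critical path is still Q→B→J→E; finish is now 31 days.
Change in finish: 31 − 28 = +3 days.

3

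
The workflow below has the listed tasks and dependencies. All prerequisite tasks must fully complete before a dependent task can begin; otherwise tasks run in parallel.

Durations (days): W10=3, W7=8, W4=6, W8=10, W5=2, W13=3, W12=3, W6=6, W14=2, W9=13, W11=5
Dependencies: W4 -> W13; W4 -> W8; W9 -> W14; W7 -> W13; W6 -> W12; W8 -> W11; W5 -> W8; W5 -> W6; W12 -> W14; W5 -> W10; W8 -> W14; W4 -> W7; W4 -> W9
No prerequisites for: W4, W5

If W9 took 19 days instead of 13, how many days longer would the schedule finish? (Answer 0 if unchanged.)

6

As given, the longest chain is W4→W9→W14 = 6+13+2 = 21, so the finish is 21 days.
Since W9 is critical, the +6 change carries straight to that chain (now 27 days).
The critical path is still W4→W9→W14; finish is now 27 days.
Change in finish: 27 − 21 = +6 days.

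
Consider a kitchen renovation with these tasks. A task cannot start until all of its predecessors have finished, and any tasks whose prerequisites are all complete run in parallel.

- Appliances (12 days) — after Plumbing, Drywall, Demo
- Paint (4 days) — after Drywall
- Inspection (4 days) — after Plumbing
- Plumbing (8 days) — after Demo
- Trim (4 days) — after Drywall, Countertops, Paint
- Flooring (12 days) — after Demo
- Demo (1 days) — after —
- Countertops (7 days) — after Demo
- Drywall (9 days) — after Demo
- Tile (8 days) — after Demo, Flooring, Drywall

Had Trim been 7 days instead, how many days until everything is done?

22

As given, the longest chain is Demo→Drywall→Appliances = 1+9+12 = 22, so the finish is 22 days.
Trim is off the critical path — its longest chain is 18 days, giving 4 of slack.
No other chain overtakes it, so the finish is 22 days.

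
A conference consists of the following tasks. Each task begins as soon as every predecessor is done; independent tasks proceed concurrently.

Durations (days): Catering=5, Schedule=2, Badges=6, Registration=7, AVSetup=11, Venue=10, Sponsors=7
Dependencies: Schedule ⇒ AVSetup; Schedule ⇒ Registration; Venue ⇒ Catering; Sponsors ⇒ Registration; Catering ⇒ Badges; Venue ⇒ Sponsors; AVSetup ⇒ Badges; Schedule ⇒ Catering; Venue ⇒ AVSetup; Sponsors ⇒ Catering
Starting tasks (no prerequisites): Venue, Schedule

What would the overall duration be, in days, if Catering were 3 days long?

27

Actual critical path: Venue→Sponsors→Catering→Badges = 10+7+5+6 = 28 ⇒ 28 days.
Catering is on the critical path; changing it to 3 makes that path 26 days.
The binding chain switches to Venue→AVSetup→Badges = 10+11+6 = 27; finish 27 days.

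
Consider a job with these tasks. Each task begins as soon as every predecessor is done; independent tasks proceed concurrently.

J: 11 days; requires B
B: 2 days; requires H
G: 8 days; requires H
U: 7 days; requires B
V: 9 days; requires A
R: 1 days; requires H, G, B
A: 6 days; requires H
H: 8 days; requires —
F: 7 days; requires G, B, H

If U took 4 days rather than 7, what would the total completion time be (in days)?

23

Actual critical path: H→A→V = 8+6+9 = 23 ⇒ 23 days.
The longest path through U is only 17 days, so U has float 6.
That remains the longest chain; total 23 days.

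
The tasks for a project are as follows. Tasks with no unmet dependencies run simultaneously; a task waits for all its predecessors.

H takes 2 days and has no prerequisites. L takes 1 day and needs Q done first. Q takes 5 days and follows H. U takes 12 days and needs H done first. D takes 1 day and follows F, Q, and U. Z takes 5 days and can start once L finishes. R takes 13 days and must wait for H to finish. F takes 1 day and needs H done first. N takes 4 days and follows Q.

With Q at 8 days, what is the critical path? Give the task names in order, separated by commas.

H, Q, L, Z

Baseline: H→U→D = 2+12+1 = 15 → 15 days.
Q is off the critical path — its longest chain is 13 days, giving 2 of slack.
The binding chain switches to H→Q→L→Z = 2+8+1+5 = 16; finish 16 days.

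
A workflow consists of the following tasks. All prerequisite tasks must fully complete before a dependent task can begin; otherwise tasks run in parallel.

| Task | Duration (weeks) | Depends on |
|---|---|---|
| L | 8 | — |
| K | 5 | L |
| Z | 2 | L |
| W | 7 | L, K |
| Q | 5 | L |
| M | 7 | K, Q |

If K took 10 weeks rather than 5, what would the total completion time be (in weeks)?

25

As given, the longest chain is L→K→W = 8+5+7 = 20, so the finish is 20 weeks.
K is on the critical path; changing it to 10 makes that path 25 weeks.
The critical path is still L→K→W; finish is now 25 weeks.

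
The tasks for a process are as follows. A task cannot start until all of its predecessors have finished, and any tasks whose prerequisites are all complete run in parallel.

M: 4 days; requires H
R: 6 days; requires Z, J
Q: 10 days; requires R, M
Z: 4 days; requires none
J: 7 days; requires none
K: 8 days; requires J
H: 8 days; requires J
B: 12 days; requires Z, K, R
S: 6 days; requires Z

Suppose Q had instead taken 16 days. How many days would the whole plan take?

35

Actual critical path: J→H→M→Q = 7+8+4+10 = 29 ⇒ 29 days.
Q is on the critical path; changing it to 16 makes that path 35 days.
The critical path is still J→H→M→Q; finish is now 35 days.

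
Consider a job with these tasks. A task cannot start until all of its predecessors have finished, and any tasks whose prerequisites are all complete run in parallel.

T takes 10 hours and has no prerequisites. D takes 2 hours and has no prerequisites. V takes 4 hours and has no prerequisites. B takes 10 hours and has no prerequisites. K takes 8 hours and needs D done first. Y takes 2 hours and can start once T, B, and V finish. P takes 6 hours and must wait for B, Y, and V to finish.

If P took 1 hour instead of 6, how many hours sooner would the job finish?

5

The binding path is T→Y→P = 10+2+6 = 18; finish at 18 hours.
Since P is critical, the -5 change carries straight to that chain (now 13 hours).
No other chain overtakes it, so the finish is 13 hours.
Change in finish: 13 − 18 = -5 hours.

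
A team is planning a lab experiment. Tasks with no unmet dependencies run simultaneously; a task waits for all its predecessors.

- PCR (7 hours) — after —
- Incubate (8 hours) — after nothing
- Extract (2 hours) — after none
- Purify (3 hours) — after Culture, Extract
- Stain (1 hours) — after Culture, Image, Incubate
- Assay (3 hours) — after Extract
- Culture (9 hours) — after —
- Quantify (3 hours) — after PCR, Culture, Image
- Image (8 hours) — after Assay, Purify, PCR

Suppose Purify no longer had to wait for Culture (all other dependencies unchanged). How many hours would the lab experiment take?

Original critical path: Culture→Purify→Image→Quantify = 9+3+8+3 = 23 ⇒ 23 hours.
Without Culture→Purify, Purify's earliest start moves from 9 to 2.
The longest chain is now PCR→Image→Quantify = 7+8+3 = 18, so the lab experiment takes 18 hours.

18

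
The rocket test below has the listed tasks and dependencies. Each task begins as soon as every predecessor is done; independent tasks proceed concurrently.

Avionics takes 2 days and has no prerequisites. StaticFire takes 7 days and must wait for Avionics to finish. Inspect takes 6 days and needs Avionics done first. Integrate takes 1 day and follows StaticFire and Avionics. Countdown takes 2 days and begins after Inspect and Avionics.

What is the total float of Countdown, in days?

0

Avionics→StaticFire→Integrate = 2+7+1 = 10 sets the makespan at 10 days.
Countdown finishes as early as 10 and must finish by 10.
So Countdown can slip 10 − 10 = 0 days.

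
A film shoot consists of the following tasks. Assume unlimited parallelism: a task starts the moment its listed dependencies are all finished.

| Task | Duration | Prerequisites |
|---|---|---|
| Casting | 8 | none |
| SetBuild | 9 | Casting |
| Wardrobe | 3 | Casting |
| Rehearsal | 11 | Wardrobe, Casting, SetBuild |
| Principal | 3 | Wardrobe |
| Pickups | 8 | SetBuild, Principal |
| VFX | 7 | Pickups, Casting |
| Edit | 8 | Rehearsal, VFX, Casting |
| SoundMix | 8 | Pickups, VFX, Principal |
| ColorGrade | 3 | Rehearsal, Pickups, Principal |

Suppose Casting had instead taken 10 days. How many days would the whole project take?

Critical path before the change: Casting→SetBuild→Pickups→VFX→Edit = 8+9+8+7+8 = 40 giving 40 days.
Since Casting is critical, the +2 change carries straight to that chain (now 42 days).
That remains the longest chain; total 42 days.

42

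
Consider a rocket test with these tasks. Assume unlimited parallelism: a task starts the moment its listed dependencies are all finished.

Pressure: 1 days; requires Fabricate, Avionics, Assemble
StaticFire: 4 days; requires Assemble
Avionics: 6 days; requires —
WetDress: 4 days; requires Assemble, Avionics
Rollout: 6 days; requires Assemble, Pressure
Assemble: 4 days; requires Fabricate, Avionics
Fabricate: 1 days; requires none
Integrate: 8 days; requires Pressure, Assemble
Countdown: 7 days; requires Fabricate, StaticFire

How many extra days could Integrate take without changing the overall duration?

Critical path: Avionics→Assemble→StaticFire→Countdown = 6+4+4+7 = 21, so the finish is 21 days.
Integrate finishes as early as 19 and must finish by 21.
So Integrate can slip 21 − 19 = 2 days.

2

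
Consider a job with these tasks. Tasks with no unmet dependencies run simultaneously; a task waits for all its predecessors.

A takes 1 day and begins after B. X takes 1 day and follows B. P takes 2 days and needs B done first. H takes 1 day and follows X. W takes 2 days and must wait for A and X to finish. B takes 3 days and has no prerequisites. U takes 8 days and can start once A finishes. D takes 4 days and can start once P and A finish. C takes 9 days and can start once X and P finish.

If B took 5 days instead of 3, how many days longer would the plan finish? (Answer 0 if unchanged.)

Actual critical path: B→P→C = 3+2+9 = 14 ⇒ 14 days.
B is on the critical path; changing it to 5 makes that path 16 days.
That remains the longest chain; total 16 days.
Change in finish: 16 − 14 = +2 days.

2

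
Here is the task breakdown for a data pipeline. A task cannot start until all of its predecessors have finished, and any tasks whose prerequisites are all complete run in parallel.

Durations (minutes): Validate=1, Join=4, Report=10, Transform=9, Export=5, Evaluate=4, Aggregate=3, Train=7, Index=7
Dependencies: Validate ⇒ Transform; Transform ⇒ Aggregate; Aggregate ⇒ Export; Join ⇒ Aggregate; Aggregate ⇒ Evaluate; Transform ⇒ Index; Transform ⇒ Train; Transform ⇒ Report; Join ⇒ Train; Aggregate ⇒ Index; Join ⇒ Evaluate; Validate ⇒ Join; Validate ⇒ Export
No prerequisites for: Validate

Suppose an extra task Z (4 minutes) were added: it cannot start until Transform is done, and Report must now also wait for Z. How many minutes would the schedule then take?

24

Originally the schedule takes 20 minutes.
With Z inserted, Report now waits for max(Transform, Z).
New critical path: Validate→Transform→Z→Report = 1+9+4+10 = 24 ⇒ 24 minutes.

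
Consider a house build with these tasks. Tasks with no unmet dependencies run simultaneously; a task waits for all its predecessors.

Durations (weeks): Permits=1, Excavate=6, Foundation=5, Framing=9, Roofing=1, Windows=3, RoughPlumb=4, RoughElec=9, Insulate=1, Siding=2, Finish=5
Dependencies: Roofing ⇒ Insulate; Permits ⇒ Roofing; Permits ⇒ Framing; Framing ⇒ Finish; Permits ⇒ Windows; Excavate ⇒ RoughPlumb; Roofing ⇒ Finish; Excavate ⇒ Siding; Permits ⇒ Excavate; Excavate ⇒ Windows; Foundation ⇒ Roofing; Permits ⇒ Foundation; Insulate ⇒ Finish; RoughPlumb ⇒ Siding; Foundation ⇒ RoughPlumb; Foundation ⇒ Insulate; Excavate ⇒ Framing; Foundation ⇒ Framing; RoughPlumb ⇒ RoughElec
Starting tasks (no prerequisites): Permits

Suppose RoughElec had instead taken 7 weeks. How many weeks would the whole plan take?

Actual critical path: Permits→Excavate→Framing→Finish = 1+6+9+5 = 21 ⇒ 21 weeks.
The longest path through RoughElec is only 20 weeks, so RoughElec has float 1.
The critical path is still Permits→Excavate→Framing→Finish; finish is now 21 weeks.

21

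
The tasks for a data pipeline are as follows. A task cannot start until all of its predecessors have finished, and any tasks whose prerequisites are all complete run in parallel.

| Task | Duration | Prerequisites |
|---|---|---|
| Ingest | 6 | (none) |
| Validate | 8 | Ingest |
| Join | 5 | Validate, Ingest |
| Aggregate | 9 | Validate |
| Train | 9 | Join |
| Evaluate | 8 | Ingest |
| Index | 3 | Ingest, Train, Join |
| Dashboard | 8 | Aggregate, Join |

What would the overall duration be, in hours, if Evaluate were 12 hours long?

The binding path is Ingest→Validate→Join→Train→Index = 6+8+5+9+3 = 31; finish at 31 hours.
The longest path through Evaluate is only 14 hours, so Evaluate has float 17.
The critical path is still Ingest→Validate→Join→Train→Index; finish is now 31 hours.

31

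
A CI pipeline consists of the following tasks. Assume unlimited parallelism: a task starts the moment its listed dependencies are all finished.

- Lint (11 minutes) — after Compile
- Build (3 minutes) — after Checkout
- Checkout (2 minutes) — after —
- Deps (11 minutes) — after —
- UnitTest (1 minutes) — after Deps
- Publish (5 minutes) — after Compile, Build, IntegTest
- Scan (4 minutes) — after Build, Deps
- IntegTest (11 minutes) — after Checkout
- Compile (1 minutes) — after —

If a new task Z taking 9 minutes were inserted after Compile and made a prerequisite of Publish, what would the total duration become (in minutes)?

Originally the CI pipeline takes 18 minutes.
With Z inserted, Publish now waits for max(Compile, Build, IntegTest, Z).
New critical path: Checkout→IntegTest→Publish = 2+11+5 = 18 ⇒ 18 minutes.

18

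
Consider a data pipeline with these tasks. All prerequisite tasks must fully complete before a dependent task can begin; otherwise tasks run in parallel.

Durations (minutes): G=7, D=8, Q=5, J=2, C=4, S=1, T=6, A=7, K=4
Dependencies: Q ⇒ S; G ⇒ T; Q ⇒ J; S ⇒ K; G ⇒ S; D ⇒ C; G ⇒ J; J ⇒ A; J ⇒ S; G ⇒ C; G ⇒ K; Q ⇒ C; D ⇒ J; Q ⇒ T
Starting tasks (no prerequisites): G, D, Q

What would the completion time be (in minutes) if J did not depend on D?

With the dependency in place, D→J→A = 8+2+7 = 17 sets the finish at 17 minutes.
Without D→J, J's earliest start moves from 8 to 7.
The longest chain is now G→J→A = 7+2+7 = 16, so the plan takes 16 minutes.

16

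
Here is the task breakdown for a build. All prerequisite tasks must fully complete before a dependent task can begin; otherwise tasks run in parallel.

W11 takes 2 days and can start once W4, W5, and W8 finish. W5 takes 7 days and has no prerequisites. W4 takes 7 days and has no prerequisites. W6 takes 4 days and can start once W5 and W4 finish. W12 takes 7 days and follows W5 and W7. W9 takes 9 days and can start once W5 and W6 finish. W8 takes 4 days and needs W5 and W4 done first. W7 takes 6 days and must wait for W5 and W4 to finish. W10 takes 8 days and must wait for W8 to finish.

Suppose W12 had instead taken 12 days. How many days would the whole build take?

25

The binding path is W5→W7→W12 = 7+6+7 = 20; finish at 20 days.
W12 is on the critical path; changing it to 12 makes that path 25 days.
New critical path: W4→W7→W12 = 7+6+12 = 25 ⇒ 25 days.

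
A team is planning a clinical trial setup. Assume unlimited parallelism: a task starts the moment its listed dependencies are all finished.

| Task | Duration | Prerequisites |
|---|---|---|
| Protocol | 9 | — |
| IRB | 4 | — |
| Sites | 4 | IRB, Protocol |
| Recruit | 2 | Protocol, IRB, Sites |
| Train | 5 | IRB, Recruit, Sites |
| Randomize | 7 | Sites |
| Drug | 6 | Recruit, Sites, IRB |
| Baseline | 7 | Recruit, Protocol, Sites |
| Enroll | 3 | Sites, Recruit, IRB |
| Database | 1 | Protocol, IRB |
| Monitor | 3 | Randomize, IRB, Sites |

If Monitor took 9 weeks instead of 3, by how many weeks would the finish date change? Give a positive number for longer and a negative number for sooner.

6

The binding path is Protocol→Sites→Randomize→Monitor = 9+4+7+3 = 23; finish at 23 weeks.
Since Monitor is critical, the +6 change carries straight to that chain (now 29 weeks).
No other chain overtakes it, so the finish is 29 weeks.
Change in finish: 29 − 23 = +6 weeks.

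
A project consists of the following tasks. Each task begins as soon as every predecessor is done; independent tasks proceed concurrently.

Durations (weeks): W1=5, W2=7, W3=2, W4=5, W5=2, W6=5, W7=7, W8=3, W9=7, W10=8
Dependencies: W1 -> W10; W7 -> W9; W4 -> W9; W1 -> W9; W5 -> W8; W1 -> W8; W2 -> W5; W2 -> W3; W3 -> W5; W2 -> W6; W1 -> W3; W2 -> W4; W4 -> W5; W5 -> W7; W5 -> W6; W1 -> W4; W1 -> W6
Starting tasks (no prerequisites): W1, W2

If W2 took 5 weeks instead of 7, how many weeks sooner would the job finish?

2

As given, the longest chain is W2→W4→W5→W7→W9 = 7+5+2+7+7 = 28, so the finish is 28 weeks.
Since W2 is critical, the -2 change carries straight to that chain (now 26 weeks).
The binding chain switches to W1→W4→W5→W7→W9 = 5+5+2+7+7 = 26; finish 26 weeks.
Change in finish: 26 − 28 = -2 weeks.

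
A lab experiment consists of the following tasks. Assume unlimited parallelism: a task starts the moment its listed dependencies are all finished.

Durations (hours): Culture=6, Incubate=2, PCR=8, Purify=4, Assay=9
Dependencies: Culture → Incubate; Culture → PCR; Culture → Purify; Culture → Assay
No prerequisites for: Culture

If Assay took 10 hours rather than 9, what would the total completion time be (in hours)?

Critical path before the change: Culture→Assay = 6+9 = 15 giving 15 hours.
Assay is on the critical path; changing it to 10 makes that path 16 hours.
No other chain overtakes it, so the finish is 16 hours.

16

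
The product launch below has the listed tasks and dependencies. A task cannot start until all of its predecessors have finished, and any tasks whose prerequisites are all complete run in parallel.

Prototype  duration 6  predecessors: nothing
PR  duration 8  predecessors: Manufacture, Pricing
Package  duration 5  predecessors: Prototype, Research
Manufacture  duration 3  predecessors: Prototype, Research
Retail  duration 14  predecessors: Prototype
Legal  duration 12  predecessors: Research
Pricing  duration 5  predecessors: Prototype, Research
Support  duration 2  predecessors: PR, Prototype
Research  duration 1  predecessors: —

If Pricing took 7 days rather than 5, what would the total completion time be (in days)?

As given, the longest chain is Prototype→Pricing→PR→Support = 6+5+8+2 = 21, so the finish is 21 days.
Pricing is on the critical path; changing it to 7 makes that path 23 days.
No other chain overtakes it, so the finish is 23 days.

23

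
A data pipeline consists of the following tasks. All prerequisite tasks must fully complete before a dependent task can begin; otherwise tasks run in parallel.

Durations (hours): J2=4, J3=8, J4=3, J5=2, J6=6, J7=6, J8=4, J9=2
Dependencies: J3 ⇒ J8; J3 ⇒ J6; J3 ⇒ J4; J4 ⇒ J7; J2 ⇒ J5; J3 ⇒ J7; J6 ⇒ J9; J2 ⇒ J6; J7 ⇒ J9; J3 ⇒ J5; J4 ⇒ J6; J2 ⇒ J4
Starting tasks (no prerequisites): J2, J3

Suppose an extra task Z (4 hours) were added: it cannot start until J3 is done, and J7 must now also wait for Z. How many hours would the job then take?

20

Originally the job takes 19 hours.
With Z inserted, J7 now waits for max(J3, J4, Z).
New critical path: J3→Z→J7→J9 = 8+4+6+2 = 20 ⇒ 20 hours.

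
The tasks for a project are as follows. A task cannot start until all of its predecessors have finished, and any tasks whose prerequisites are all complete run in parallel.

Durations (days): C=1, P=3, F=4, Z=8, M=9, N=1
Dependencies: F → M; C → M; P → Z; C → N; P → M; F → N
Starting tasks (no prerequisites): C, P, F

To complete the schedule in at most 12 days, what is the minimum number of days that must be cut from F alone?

Current finish: 13 days; target: 12.
F is on every critical path, so each day cut from F cuts the finish by one (this holds down to a finish of 12).
Need 13 − 12 = 1 day off F → F becomes 3 days, finish becomes 12.

1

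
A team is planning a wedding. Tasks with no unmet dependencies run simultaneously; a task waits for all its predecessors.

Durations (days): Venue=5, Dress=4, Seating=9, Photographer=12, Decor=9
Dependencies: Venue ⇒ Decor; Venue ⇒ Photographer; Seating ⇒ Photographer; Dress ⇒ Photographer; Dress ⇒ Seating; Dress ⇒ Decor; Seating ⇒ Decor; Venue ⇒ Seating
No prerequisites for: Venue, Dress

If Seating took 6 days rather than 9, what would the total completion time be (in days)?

23

Actual critical path: Venue→Seating→Photographer = 5+9+12 = 26 ⇒ 26 days.
Since Seating is critical, the -3 change carries straight to that chain (now 23 days).
The critical path is still Venue→Seating→Photographer; finish is now 23 days.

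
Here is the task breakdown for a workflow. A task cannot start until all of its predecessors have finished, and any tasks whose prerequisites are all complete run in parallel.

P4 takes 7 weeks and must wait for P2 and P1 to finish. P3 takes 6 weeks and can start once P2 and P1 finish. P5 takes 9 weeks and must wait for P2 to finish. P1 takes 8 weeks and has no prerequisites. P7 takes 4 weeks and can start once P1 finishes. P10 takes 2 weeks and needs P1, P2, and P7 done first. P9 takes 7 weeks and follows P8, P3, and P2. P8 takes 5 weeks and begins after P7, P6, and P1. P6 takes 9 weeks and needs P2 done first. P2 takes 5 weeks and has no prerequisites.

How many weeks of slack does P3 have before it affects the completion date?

5

The longest chain is P2→P6→P8→P9 = 5+9+5+7 = 26; overall finish 26 weeks.
Longest path through P3: 21 weeks (earliest finish 14, latest finish 19).
So P3 can slip 19 − 14 = 5 weeks.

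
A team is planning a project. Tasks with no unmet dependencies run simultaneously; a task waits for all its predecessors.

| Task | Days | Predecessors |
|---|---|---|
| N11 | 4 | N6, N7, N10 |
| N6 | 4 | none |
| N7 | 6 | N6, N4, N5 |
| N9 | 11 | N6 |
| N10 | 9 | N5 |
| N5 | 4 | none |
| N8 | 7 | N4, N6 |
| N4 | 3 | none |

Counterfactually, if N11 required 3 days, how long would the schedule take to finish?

16

Actual critical path: N5→N10→N11 = 4+9+4 = 17 ⇒ 17 days.
N11 lies on that path, so at 3 days the path becomes 16 days.
That remains the longest chain; total 16 days.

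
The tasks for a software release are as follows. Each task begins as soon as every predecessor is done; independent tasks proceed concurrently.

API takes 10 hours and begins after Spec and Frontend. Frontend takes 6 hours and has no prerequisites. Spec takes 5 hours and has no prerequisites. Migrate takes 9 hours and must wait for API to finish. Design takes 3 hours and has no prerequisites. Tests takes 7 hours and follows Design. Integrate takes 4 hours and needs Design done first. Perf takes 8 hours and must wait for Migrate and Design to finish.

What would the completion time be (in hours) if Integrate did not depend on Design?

Original critical path: Frontend→API→Migrate→Perf = 6+10+9+8 = 33 ⇒ 33 hours.
Without Design→Integrate, Integrate's earliest start moves from 3 to 0.
After: Frontend→API→Migrate→Perf = 6+10+9+8 = 33 → 33 hours.

33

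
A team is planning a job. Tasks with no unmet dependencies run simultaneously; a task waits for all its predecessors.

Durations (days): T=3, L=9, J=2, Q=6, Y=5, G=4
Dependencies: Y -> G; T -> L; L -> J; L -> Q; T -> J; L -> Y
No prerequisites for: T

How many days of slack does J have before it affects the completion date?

7

The longest chain is T→L→Y→G = 3+9+5+4 = 21; overall finish 21 days.
J finishes as early as 14 and must finish by 21.
Float = 21 − 14 = 7.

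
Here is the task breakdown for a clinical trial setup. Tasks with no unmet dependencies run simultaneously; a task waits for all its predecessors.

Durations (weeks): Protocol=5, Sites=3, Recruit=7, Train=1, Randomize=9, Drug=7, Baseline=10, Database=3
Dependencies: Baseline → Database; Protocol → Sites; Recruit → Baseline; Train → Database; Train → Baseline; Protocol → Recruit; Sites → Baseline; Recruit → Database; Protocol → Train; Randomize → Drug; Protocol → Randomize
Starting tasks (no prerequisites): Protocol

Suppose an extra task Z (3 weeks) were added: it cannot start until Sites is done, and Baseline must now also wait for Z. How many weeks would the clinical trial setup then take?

25

Originally the clinical trial setup takes 25 weeks.
With Z inserted, Baseline now waits for max(Recruit, Sites, Train, Z).
New critical path: Protocol→Recruit→Baseline→Database = 5+7+10+3 = 25 ⇒ 25 weeks.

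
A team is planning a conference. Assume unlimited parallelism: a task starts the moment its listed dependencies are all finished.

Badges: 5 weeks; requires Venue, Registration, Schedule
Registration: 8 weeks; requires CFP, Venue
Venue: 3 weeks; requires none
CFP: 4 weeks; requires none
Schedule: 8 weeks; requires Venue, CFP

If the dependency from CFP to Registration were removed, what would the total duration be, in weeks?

Before: longest chain CFP→Schedule→Badges = 4+8+5 = 17, finish 17.
Without CFP→Registration, Registration's earliest start moves from 4 to 3.
New critical path: CFP→Schedule→Badges = 4+8+5 = 17 ⇒ 17 weeks.

17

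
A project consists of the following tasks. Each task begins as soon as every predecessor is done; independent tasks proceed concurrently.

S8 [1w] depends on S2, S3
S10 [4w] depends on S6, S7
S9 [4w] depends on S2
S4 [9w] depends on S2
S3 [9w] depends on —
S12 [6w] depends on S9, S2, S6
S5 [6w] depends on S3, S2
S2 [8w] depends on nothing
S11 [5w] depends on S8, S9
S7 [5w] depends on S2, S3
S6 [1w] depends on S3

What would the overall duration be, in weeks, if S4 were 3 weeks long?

18

Critical path before the change: S2→S9→S12 = 8+4+6 = 18 giving 18 weeks.
The longest path through S4 is only 17 weeks, so S4 has float 1.
No other chain overtakes it, so the finish is 18 weeks.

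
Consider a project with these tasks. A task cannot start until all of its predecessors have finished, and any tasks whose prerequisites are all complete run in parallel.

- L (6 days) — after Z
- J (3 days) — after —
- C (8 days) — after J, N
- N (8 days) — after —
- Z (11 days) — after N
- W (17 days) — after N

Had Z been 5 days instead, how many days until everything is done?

Critical path before the change: N→Z→L = 8+11+6 = 25 giving 25 days.
Since Z is critical, the -6 change carries straight to that chain (now 19 days).
The binding chain switches to N→W = 8+17 = 25; finish 25 days.

25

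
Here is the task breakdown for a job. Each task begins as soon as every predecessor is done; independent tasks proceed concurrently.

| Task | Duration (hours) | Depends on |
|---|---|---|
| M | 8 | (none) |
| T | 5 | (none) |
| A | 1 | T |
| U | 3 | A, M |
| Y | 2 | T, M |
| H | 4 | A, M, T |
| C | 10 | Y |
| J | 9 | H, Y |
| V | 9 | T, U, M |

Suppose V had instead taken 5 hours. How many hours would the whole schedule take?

21

Actual critical path: M→H→J = 8+4+9 = 21 ⇒ 21 hours.
V has 1 hour of float (longest path through it is 20).
That remains the longest chain; total 21 hours.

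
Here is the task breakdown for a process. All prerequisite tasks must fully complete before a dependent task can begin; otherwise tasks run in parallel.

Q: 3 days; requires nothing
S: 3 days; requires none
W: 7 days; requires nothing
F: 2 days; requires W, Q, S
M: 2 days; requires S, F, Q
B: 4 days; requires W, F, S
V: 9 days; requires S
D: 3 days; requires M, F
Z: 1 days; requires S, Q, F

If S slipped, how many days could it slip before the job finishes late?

2

W→F→M→D = 7+2+2+3 = 14 sets the makespan at 14 days.
S finishes as early as 3 and must finish by 5.
Float = 14 − 12 = 2.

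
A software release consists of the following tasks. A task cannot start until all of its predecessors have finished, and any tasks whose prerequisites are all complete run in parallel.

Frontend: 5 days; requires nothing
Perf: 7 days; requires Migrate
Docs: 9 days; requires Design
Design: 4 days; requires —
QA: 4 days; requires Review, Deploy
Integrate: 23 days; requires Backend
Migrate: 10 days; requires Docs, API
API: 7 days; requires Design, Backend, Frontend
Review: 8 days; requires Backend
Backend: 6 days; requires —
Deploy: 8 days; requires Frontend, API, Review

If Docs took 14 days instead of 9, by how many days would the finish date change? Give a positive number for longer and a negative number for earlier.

5

Baseline: Design→Docs→Migrate→Perf = 4+9+10+7 = 30 → 30 days.
Docs lies on that path, so at 14 days the path becomes 35 days.
That remains the longest chain; total 35 days.
Change in finish: 35 − 30 = +5 days.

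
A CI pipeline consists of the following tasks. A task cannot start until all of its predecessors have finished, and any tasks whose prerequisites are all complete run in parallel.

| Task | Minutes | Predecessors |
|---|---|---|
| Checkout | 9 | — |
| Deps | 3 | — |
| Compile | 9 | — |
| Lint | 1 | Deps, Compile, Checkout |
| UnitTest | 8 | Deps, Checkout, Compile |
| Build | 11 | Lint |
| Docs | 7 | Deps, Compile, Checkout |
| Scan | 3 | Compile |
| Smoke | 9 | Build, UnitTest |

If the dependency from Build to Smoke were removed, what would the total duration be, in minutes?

Original critical path: Checkout→Lint→Build→Smoke = 9+1+11+9 = 30 ⇒ 30 minutes.
Without Build→Smoke, Smoke's earliest start moves from 21 to 17.
New critical path: Checkout→UnitTest→Smoke = 9+8+9 = 26 ⇒ 26 minutes.

26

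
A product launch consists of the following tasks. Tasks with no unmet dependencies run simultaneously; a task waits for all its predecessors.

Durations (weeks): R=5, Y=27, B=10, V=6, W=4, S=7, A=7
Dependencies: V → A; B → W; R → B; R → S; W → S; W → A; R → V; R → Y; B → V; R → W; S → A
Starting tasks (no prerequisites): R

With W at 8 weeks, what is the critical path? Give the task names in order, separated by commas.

The binding path is R→B→W→S→A = 5+10+4+7+7 = 33; finish at 33 weeks.
W is on the critical path; changing it to 8 makes that path 37 weeks.
No other chain overtakes it, so the finish is 37 weeks.

R, B, W, S, A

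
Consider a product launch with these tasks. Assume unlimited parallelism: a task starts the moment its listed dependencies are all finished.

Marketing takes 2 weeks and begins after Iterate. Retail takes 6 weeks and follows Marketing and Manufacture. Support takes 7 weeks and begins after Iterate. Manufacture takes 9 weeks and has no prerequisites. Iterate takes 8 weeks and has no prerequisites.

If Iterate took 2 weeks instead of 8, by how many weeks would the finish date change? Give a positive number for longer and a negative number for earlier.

-1

Actual critical path: Iterate→Marketing→Retail = 8+2+6 = 16 ⇒ 16 weeks.
Since Iterate is critical, the -6 change carries straight to that chain (now 10 weeks).
The binding chain switches to Manufacture→Retail = 9+6 = 15; finish 15 weeks.
Change in finish: 15 − 16 = -1 weeks.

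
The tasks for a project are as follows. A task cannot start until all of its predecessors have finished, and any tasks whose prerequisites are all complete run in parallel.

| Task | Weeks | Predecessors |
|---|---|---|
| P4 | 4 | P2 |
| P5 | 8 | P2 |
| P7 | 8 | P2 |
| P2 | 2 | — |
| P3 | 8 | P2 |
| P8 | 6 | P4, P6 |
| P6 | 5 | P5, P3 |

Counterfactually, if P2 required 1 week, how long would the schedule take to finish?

20

Critical path before the change: P2→P3→P6→P8 = 2+8+5+6 = 21 giving 21 weeks.
P2 is on the critical path; changing it to 1 makes that path 20 weeks.
The critical path is still P2→P3→P6→P8; finish is now 20 weeks.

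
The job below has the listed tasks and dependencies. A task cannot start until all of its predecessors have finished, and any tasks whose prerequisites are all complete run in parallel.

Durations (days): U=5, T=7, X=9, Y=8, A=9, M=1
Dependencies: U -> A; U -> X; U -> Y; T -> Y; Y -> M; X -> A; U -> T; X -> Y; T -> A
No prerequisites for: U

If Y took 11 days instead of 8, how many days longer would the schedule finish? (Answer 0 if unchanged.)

3

As given, the longest chain is U→X→Y→M = 5+9+8+1 = 23, so the finish is 23 days.
Y lies on that path, so at 11 days the path becomes 26 days.
No other chain overtakes it, so the finish is 26 days.
Change in finish: 26 − 23 = +3 days.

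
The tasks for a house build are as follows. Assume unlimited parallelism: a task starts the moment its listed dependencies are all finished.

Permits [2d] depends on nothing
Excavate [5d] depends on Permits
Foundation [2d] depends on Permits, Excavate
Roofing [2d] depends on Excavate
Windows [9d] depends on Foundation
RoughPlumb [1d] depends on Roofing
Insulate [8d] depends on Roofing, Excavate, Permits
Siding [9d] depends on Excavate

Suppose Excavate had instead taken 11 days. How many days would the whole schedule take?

24

Critical path before the change: Permits→Excavate→Foundation→Windows = 2+5+2+9 = 18 giving 18 days.
Since Excavate is critical, the +6 change carries straight to that chain (now 24 days).
That remains the longest chain; total 24 days.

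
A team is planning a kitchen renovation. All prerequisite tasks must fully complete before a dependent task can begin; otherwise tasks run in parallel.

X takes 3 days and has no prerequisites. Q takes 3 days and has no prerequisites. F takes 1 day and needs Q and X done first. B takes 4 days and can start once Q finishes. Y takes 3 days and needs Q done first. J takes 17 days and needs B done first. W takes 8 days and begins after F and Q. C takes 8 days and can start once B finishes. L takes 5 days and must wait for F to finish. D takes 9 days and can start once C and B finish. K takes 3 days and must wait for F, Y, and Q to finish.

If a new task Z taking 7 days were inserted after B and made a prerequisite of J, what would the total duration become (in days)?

31

Originally the job takes 24 days.
With Z inserted, J now waits for max(B, Z).
New critical path: Q→B→Z→J = 3+4+7+17 = 31 ⇒ 31 days.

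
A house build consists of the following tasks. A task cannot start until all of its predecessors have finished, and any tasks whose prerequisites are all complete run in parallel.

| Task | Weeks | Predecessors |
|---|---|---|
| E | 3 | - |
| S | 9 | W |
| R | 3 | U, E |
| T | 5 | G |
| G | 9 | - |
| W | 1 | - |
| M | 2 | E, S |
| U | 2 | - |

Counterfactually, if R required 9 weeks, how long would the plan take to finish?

14

Baseline: G→T = 9+5 = 14 → 14 weeks.
The longest path through R is only 6 weeks, so R has float 8.
That remains the longest chain; total 14 weeks.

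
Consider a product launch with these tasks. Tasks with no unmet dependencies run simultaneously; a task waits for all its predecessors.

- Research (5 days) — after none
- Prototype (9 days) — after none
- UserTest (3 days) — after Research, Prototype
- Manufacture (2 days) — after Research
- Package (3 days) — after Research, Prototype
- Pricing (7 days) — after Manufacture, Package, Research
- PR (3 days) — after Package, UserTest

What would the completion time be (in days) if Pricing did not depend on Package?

15

Before: longest chain Prototype→Package→Pricing = 9+3+7 = 19, finish 19.
Without Package→Pricing, Pricing's earliest start moves from 12 to 7.
New critical path: Prototype→UserTest→PR = 9+3+3 = 15 ⇒ 15 days.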